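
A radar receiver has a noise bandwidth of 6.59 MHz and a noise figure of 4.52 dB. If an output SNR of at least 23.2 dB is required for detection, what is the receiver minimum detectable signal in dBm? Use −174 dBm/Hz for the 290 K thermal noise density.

−78.1 dBm

Sensitivity = −174 + 10 log₁₀(B) + NF + SNR_min
= −174 + 68.19 + 4.52 + 23.2
= −78.09 dBm → −78.1 dBm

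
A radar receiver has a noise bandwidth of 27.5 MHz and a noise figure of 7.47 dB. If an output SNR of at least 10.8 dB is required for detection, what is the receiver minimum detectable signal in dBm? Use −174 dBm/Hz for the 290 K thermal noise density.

−81.3 dBm

Sensitivity = −174 + 10 log₁₀(B) + NF + SNR_min
= −174 + 74.39 + 7.47 + 10.8
= −81.34 dBm → −81.3 dBm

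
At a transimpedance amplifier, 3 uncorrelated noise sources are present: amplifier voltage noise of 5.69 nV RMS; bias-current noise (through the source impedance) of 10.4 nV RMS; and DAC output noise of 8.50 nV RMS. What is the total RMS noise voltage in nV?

Uncorrelated sources add in power (mean-square): V_tot = √(ΣV_i²)
V_tot = √[(5.69×10⁻⁹)² + (1.04×10⁻⁸)² + (8.50×10⁻⁹)²] = 1.46×10⁻⁸ V = 14.6 nV

14.6 nV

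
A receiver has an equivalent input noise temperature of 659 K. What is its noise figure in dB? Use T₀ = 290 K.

5.15 dB

F = 1 + T_e/T₀ = 1 + 659/290 = 3.27241
NF = 10 log₁₀(3.27241) = 5.15 dB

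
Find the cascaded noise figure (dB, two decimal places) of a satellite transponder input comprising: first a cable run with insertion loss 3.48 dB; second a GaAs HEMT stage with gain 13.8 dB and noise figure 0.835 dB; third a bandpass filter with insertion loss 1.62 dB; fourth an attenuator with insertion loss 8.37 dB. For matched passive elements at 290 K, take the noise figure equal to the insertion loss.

5.48 dB

Convert to linear (a loss of L dB is a gain of −L dB): F_i = 10^(NF_i/10), G_i = 10^(G_i,dB/10)
  Stage 1: F_1 = 10^(3.48/10) = 2.228, G_1 = 10^(−3.48/10) = 0.4487
  Stage 2: F_2 = 10^(0.835/10) = 1.212, G_2 = 10^(13.8/10) = 23.99
  Stage 3: F_3 = 10^(1.62/10) = 1.452, G_3 = 10^(−1.62/10) = 0.6887
  Stage 4: F_4 = 10^(8.37/10) = 6.871, G_4 = 10^(−8.37/10) = 0.1455
Friis cascade:
  F = 2.228 + (1.212 − 1)/0.4487 + (1.452 − 1)/10.76 + (6.871 − 1)/7.413 = 3.535
NF = 10 log₁₀(3.535) = 5.48 dB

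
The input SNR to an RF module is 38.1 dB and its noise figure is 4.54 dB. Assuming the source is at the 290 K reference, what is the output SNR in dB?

33.56 dB

By definition F = SNR_in/SNR_out, so in dB: SNR_out = SNR_in − NF
SNR_out = 38.1 − 4.54 = 33.56 dB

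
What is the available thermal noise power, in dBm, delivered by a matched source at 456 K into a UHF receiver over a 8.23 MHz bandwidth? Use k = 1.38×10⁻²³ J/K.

P_n = kTB = 1.38×10⁻²³ × 456 × 8.23×10⁶ = 5.18×10⁻¹⁴ W
In dBm: 10 log₁₀(5.18×10⁻¹⁴ / 10⁻³) = −102.9 dBm

−102.9 dBm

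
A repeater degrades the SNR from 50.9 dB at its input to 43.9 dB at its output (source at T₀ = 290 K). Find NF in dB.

NF (dB) = SNR_in(dB) − SNR_out(dB) when the source is at T₀
NF = 50.9 − 43.9 = 7.0 dB

7.0 dB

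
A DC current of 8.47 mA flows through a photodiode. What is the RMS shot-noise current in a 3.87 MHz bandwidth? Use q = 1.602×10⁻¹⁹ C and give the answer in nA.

I_n = √(2qI·B)
2qI·B = 2 × 1.602×10⁻¹⁹ × 8.47×10⁻³ × 3.87×10⁶ = 1.05×10⁻¹⁴ A²
I_n = √(1.05×10⁻¹⁴) = 1.02×10⁻⁷ A = 102 nA

102 nA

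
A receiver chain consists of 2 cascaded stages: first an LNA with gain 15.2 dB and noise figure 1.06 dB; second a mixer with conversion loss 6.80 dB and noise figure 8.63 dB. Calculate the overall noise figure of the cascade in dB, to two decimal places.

Convert to linear (a loss of L dB is a gain of −L dB): F_i = 10^(NF_i/10), G_i = 10^(G_i,dB/10)
  Stage 1: F_1 = 10^(1.06/10) = 1.276, G_1 = 10^(15.2/10) = 33.11
  Stage 2: F_2 = 10^(8.63/10) = 7.295, G_2 = 10^(−6.80/10) = 0.2089
Friis cascade:
  F = 1.276 + (7.295 − 1)/33.11 = 1.467
NF = 10 log₁₀(1.467) = 1.66 dB

1.66 dB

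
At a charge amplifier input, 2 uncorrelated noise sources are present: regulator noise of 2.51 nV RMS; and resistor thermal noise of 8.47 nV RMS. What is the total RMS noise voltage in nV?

Uncorrelated sources add in power (mean-square): V_tot = √(ΣV_i²)
V_tot = √[(2.51×10⁻⁹)² + (8.47×10⁻⁹)²] = 8.83×10⁻⁹ V = 8.83 nV

8.83 nV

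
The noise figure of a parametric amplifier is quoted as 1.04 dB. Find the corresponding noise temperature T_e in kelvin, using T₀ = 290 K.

78.5 K

F = 10^(1.04/10) = 1.27057
T_e = (F − 1)·T₀ = (1.27057 − 1) × 290 = 78.5 K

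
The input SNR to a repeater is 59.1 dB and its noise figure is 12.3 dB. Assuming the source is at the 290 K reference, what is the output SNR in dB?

By definition F = SNR_in/SNR_out, so in dB: SNR_out = SNR_in − NF
SNR_out = 59.1 − 12.3 = 46.8 dB

46.8 dB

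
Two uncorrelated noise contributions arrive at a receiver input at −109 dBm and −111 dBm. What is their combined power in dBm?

−106.9 dBm

Convert to linear, add, convert back:
P₁ = 1.26×10⁻¹⁴ W, P₂ = 7.94×10⁻¹⁵ W
P_tot = 2.05×10⁻¹⁴ W → 10 log₁₀(P_tot / 10⁻³) = −106.9 dBm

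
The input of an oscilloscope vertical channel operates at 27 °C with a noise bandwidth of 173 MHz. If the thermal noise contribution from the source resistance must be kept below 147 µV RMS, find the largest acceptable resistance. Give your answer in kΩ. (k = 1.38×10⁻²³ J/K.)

7.54 kΩ

T = 27 °C + 273.15 = 300.15 K
Johnson–Nyquist: V_n = √(4kTRB) ⇒ R = V_n² / (4kTB)
4kTB = 4 × 1.38×10⁻²³ × 300.15 × 1.73×10⁸ = 2.87×10⁻¹²
R = (1.47×10⁻⁴)² / 2.87×10⁻¹² = 7.54×10³ Ω = 7.54 kΩ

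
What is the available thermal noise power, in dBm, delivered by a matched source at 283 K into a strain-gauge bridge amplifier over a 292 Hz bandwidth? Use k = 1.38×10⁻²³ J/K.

P_n = kTB = 1.38×10⁻²³ × 283 × 2.92×10² = 1.14×10⁻¹⁸ W
In dBm: 10 log₁₀(1.14×10⁻¹⁸ / 10⁻³) = −149.4 dBm

−149.4 dBm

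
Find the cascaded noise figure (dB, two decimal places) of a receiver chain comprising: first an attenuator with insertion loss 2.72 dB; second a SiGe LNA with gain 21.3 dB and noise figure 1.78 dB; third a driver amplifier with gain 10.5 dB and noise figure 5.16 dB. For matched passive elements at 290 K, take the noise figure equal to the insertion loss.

Convert to linear (a loss of L dB is a gain of −L dB): F_i = 10^(NF_i/10), G_i = 10^(G_i,dB/10)
  Stage 1: F_1 = 10^(2.72/10) = 1.871, G_1 = 10^(−2.72/10) = 0.5346
  Stage 2: F_2 = 10^(1.78/10) = 1.507, G_2 = 10^(21.3/10) = 134.9
  Stage 3: F_3 = 10^(5.16/10) = 3.281, G_3 = 10^(10.5/10) = 11.22
Friis cascade:
  F = 1.871 + (1.507 − 1)/0.5346 + (3.281 − 1)/72.11 = 2.850
NF = 10 log₁₀(2.850) = 4.55 dB

4.55 dB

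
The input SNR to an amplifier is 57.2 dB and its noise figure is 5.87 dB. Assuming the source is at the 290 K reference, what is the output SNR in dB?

By definition F = SNR_in/SNR_out, so in dB: SNR_out = SNR_in − NF
SNR_out = 57.2 − 5.87 = 51.33 dB

51.33 dB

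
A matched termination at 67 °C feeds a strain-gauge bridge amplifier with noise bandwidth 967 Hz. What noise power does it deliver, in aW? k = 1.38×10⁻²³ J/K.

4.54 aW

T = 67 °C + 273.15 = 340.15 K
P_n = kTB = 1.38×10⁻²³ × 340.15 × 9.67×10² = 4.54×10⁻¹⁸ W = 4.54 aW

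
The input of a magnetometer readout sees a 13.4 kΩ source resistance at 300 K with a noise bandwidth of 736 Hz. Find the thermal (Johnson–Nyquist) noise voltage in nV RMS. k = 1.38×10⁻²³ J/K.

404 nV

V_n = √(4kTRB)
4kTRB = 4 × 1.38×10⁻²³ × 300 × 1.34×10⁴ × 7.36×10² = 1.63×10⁻¹³ V²
V_n = √(1.63×10⁻¹³) = 4.04×10⁻⁷ V = 404 nV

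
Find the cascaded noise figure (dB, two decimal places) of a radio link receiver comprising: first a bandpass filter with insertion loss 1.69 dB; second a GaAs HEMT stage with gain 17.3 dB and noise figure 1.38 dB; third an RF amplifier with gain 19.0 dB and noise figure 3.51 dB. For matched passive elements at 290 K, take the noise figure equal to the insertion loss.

3.14 dB

Convert to linear (a loss of L dB is a gain of −L dB): F_i = 10^(NF_i/10), G_i = 10^(G_i,dB/10)
  Stage 1: F_1 = 10^(1.69/10) = 1.476, G_1 = 10^(−1.69/10) = 0.6776
  Stage 2: F_2 = 10^(1.38/10) = 1.374, G_2 = 10^(17.3/10) = 53.70
  Stage 3: F_3 = 10^(3.51/10) = 2.244, G_3 = 10^(19.0/10) = 79.43
Friis cascade:
  F = 1.476 + (1.374 − 1)/0.6776 + (2.244 − 1)/36.39 = 2.062
NF = 10 log₁₀(2.062) = 3.14 dB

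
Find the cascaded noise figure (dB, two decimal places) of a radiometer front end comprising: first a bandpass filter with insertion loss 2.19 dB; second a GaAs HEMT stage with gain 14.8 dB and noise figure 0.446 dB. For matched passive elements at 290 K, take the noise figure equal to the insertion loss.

Convert to linear (a loss of L dB is a gain of −L dB): F_i = 10^(NF_i/10), G_i = 10^(G_i,dB/10)
  Stage 1: F_1 = 10^(2.19/10) = 1.656, G_1 = 10^(−2.19/10) = 0.6039
  Stage 2: F_2 = 10^(0.446/10) = 1.108, G_2 = 10^(14.8/10) = 30.20
Friis cascade:
  F = 1.656 + (1.108 − 1)/0.6039 = 1.835
NF = 10 log₁₀(1.835) = 2.64 dB

2.64 dB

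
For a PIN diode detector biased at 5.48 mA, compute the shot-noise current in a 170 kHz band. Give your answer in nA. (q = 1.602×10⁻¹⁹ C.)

17.3 nA

I_n = √(2qI·B)
2qI·B = 2 × 1.602×10⁻¹⁹ × 5.48×10⁻³ × 1.70×10⁵ = 2.98×10⁻¹⁶ A²
I_n = √(2.98×10⁻¹⁶) = 1.73×10⁻⁸ A = 17.3 nA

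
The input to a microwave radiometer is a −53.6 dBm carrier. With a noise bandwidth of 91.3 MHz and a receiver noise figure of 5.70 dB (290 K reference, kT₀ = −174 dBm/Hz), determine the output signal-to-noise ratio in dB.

Noise floor: N = −174 + 10 log₁₀(B) + NF
10 log₁₀(9.13×10⁷) = 79.6 dB
N = −174 + 79.6 + 5.70 = −88.70 dBm
SNR = P_sig − N = −53.6 − (−88.70) = 35.10 dB → 35.1 dB

35.1 dB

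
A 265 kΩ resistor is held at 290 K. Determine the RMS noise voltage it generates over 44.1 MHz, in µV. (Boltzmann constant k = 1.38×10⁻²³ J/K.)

433 µV

V_n = √(4kTRB)
4kTRB = 4 × 1.38×10⁻²³ × 290 × 2.65×10⁵ × 4.41×10⁷ = 1.87×10⁻⁷ V²
V_n = √(1.87×10⁻⁷) = 4.33×10⁻⁴ V = 433 µV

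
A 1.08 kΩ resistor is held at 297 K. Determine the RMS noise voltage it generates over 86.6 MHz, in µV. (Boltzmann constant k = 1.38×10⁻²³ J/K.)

V_n = √(4kTRB)
4kTRB = 4 × 1.38×10⁻²³ × 297 × 1.08×10³ × 8.66×10⁷ = 1.53×10⁻⁹ V²
V_n = √(1.53×10⁻⁹) = 3.92×10⁻⁵ V = 39.2 µV

39.2 µV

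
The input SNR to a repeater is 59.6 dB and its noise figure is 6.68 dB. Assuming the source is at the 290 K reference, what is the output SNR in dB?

52.92 dB

By definition F = SNR_in/SNR_out, so in dB: SNR_out = SNR_in − NF
SNR_out = 59.6 − 6.68 = 52.92 dB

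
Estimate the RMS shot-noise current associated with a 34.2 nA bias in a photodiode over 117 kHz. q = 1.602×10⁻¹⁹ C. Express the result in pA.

35.8 pA

I_n = √(2qI·B)
2qI·B = 2 × 1.602×10⁻¹⁹ × 3.42×10⁻⁸ × 1.17×10⁵ = 1.28×10⁻²¹ A²
I_n = √(1.28×10⁻²¹) = 3.58×10⁻¹¹ A = 35.8 pA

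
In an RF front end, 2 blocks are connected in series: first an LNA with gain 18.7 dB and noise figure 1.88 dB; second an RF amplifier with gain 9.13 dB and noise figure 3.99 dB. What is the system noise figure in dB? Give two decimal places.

1.94 dB

Convert to linear (a loss of L dB is a gain of −L dB): F_i = 10^(NF_i/10), G_i = 10^(G_i,dB/10)
  Stage 1: F_1 = 10^(1.88/10) = 1.542, G_1 = 10^(18.7/10) = 74.13
  Stage 2: F_2 = 10^(3.99/10) = 2.506, G_2 = 10^(9.13/10) = 8.185
Friis cascade:
  F = 1.542 + (2.506 − 1)/74.13 = 1.562
NF = 10 log₁₀(1.562) = 1.94 dB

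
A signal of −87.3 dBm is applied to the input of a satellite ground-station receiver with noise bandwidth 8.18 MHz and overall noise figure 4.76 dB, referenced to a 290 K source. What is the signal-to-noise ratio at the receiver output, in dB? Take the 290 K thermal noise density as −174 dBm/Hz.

12.8 dB

Noise floor: N = −174 + 10 log₁₀(B) + NF
10 log₁₀(8.18×10⁶) = 69.13 dB
N = −174 + 69.13 + 4.76 = −100.11 dBm
SNR = P_sig − N = −87.3 − (−100.11) = 12.81 dB → 12.8 dB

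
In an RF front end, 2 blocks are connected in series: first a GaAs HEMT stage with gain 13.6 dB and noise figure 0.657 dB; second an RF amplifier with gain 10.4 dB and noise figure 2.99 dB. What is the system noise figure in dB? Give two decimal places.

Convert to linear (a loss of L dB is a gain of −L dB): F_i = 10^(NF_i/10), G_i = 10^(G_i,dB/10)
  Stage 1: F_1 = 10^(0.657/10) = 1.163, G_1 = 10^(13.6/10) = 22.91
  Stage 2: F_2 = 10^(2.99/10) = 1.991, G_2 = 10^(10.4/10) = 10.96
Friis cascade:
  F = 1.163 + (1.991 − 1)/22.91 = 1.207
NF = 10 log₁₀(1.207) = 0.82 dB

0.82 dB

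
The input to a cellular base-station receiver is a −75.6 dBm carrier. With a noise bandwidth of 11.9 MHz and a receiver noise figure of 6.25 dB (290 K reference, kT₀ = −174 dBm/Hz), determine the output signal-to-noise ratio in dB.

Noise floor: N = −174 + 10 log₁₀(B) + NF
10 log₁₀(1.19×10⁷) = 70.76 dB
N = −174 + 70.76 + 6.25 = −96.99 dBm
SNR = P_sig − N = −75.6 − (−96.99) = 21.39 dB → 21.4 dB

21.4 dB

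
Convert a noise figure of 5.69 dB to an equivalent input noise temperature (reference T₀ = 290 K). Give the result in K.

785 K

F = 10^(5.69/10) = 3.70681
T_e = (F − 1)·T₀ = (3.70681 − 1) × 290 = 785 K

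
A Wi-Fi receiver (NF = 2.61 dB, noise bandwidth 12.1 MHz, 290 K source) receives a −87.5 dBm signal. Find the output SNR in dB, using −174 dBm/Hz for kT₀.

13.1 dB

Noise floor: N = −174 + 10 log₁₀(B) + NF
10 log₁₀(1.21×10⁷) = 70.83 dB
N = −174 + 70.83 + 2.61 = −100.56 dBm
SNR = P_sig − N = −87.5 − (−100.56) = 13.06 dB → 13.1 dB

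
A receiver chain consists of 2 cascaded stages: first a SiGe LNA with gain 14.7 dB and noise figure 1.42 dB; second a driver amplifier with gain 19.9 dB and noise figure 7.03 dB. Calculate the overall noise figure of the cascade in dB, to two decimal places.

1.83 dB

Convert to linear (a loss of L dB is a gain of −L dB): F_i = 10^(NF_i/10), G_i = 10^(G_i,dB/10)
  Stage 1: F_1 = 10^(1.42/10) = 1.387, G_1 = 10^(14.7/10) = 29.51
  Stage 2: F_2 = 10^(7.03/10) = 5.047, G_2 = 10^(19.9/10) = 97.72
Friis cascade:
  F = 1.387 + (5.047 − 1)/29.51 = 1.524
NF = 10 log₁₀(1.524) = 1.83 dB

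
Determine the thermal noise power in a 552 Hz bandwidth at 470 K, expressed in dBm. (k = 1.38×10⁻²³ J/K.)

P_n = kTB = 1.38×10⁻²³ × 470 × 5.52×10² = 3.58×10⁻¹⁸ W
In dBm: 10 log₁₀(3.58×10⁻¹⁸ / 10⁻³) = −144.5 dBm

−144.5 dBm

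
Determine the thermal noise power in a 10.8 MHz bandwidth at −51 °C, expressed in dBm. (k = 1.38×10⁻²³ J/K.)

T = −51 °C + 273.15 = 222.15 K
P_n = kTB = 1.38×10⁻²³ × 222.15 × 1.08×10⁷ = 3.31×10⁻¹⁴ W
In dBm: 10 log₁₀(3.31×10⁻¹⁴ / 10⁻³) = −104.8 dBm

−104.8 dBm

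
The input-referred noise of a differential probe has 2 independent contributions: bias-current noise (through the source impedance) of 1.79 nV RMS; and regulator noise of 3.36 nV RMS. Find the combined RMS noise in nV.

3.81 nV

Uncorrelated sources add in power (mean-square): V_tot = √(ΣV_i²)
V_tot = √[(1.79×10⁻⁹)² + (3.36×10⁻⁹)²] = 3.81×10⁻⁹ V = 3.81 nV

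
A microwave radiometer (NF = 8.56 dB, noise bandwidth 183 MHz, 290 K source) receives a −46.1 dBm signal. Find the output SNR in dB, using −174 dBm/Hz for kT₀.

36.7 dB

Noise floor: N = −174 + 10 log₁₀(B) + NF
10 log₁₀(1.83×10⁸) = 82.62 dB
N = −174 + 82.62 + 8.56 = −82.82 dBm
SNR = P_sig − N = −46.1 − (−82.82) = 36.72 dB → 36.7 dB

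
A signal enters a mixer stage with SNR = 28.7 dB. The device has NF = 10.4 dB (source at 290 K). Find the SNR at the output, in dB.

18.3 dB

By definition F = SNR_in/SNR_out, so in dB: SNR_out = SNR_in − NF
SNR_out = 28.7 − 10.4 = 18.3 dB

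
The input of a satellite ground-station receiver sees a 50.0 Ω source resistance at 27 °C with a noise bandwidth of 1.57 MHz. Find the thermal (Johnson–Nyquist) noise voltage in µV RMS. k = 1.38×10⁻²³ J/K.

T = 27 °C + 273.15 = 300.15 K
V_n = √(4kTRB)
4kTRB = 4 × 1.38×10⁻²³ × 300.15 × 5.00×10¹ × 1.57×10⁶ = 1.30×10⁻¹² V²
V_n = √(1.30×10⁻¹²) = 1.14×10⁻⁶ V = 1.14 µV

1.14 µV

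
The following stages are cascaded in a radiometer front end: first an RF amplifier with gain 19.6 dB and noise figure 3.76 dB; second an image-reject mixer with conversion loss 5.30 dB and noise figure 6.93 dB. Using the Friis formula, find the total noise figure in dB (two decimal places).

Convert to linear (a loss of L dB is a gain of −L dB): F_i = 10^(NF_i/10), G_i = 10^(G_i,dB/10)
  Stage 1: F_1 = 10^(3.76/10) = 2.377, G_1 = 10^(19.6/10) = 91.20
  Stage 2: F_2 = 10^(6.93/10) = 4.932, G_2 = 10^(−5.30/10) = 0.2951
Friis cascade:
  F = 2.377 + (4.932 − 1)/91.20 = 2.420
NF = 10 log₁₀(2.420) = 3.84 dB

3.84 dB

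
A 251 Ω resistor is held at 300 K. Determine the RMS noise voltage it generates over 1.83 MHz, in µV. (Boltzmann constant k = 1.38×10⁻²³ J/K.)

2.76 µV

V_n = √(4kTRB)
4kTRB = 4 × 1.38×10⁻²³ × 300 × 2.51×10² × 1.83×10⁶ = 7.61×10⁻¹² V²
V_n = √(7.61×10⁻¹²) = 2.76×10⁻⁶ V = 2.76 µV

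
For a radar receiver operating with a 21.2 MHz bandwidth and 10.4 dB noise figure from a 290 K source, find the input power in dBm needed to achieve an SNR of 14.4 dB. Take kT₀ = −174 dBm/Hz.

Sensitivity = −174 + 10 log₁₀(B) + NF + SNR_min
= −174 + 73.26 + 10.4 + 14.4
= −75.94 dBm → −75.9 dBm

−75.9 dBm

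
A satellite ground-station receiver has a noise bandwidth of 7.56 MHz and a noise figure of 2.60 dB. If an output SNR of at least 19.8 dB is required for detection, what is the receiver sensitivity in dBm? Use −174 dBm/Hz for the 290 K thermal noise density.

Sensitivity = −174 + 10 log₁₀(B) + NF + SNR_min
= −174 + 68.79 + 2.60 + 19.8
= −82.81 dBm → −82.8 dBm

−82.8 dBm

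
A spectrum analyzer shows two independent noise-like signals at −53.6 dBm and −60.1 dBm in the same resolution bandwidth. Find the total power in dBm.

Convert to linear, add, convert back:
P₁ = 4.37×10⁻⁹ W, P₂ = 9.77×10⁻¹⁰ W
P_tot = 5.34×10⁻⁹ W → 10 log₁₀(P_tot / 10⁻³) = −52.7 dBm

−52.7 dBm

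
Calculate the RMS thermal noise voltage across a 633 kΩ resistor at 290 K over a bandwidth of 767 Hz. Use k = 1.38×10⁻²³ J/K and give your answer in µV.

2.79 µV

V_n = √(4kTRB)
4kTRB = 4 × 1.38×10⁻²³ × 290 × 6.33×10⁵ × 7.67×10² = 7.77×10⁻¹² V²
V_n = √(7.77×10⁻¹²) = 2.79×10⁻⁶ V = 2.79 µV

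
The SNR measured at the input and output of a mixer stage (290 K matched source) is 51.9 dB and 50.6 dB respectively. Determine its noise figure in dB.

NF (dB) = SNR_in(dB) − SNR_out(dB) when the source is at T₀
NF = 51.9 − 50.6 = 1.3 dB

1.3 dB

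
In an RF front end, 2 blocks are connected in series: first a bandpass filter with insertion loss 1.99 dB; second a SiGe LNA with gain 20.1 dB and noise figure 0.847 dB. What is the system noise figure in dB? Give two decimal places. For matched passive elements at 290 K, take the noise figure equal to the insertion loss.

Convert to linear (a loss of L dB is a gain of −L dB): F_i = 10^(NF_i/10), G_i = 10^(G_i,dB/10)
  Stage 1: F_1 = 10^(1.99/10) = 1.581, G_1 = 10^(−1.99/10) = 0.6324
  Stage 2: F_2 = 10^(0.847/10) = 1.215, G_2 = 10^(20.1/10) = 102.3
Friis cascade:
  F = 1.581 + (1.215 − 1)/0.6324 = 1.922
NF = 10 log₁₀(1.922) = 2.84 dB

2.84 dB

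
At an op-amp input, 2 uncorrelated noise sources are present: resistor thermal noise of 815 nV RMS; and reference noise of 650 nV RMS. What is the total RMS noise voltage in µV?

Uncorrelated sources add in power (mean-square): V_tot = √(ΣV_i²)
V_tot = √[(8.15×10⁻⁷)² + (6.50×10⁻⁷)²] = 1.04×10⁻⁶ V = 1.04 µV

1.04 µV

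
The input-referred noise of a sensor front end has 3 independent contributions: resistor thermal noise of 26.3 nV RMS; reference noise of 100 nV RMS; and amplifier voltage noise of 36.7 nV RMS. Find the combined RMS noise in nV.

110 nV

Uncorrelated sources add in power (mean-square): V_tot = √(ΣV_i²)
V_tot = √[(2.63×10⁻⁸)² + (1.00×10⁻⁷)² + (3.67×10⁻⁸)²] = 1.10×10⁻⁷ V = 110 nV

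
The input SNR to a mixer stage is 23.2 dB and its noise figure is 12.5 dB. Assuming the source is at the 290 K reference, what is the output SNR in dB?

By definition F = SNR_in/SNR_out, so in dB: SNR_out = SNR_in − NF
SNR_out = 23.2 − 12.5 = 10.7 dB

10.7 dB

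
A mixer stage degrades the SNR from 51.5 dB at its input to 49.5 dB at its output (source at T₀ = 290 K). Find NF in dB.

2.0 dB

NF (dB) = SNR_in(dB) − SNR_out(dB) when the source is at T₀
NF = 51.5 − 49.5 = 2.0 dB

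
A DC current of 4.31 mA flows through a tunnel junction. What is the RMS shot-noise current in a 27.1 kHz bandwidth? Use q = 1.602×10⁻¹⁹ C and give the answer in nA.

I_n = √(2qI·B)
2qI·B = 2 × 1.602×10⁻¹⁹ × 4.31×10⁻³ × 2.71×10⁴ = 3.74×10⁻¹⁷ A²
I_n = √(3.74×10⁻¹⁷) = 6.12×10⁻⁹ A = 6.12 nA

6.12 nA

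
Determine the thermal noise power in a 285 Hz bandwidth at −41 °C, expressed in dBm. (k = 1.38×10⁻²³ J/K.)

T = −41 °C + 273.15 = 232.15 K
P_n = kTB = 1.38×10⁻²³ × 232.15 × 2.85×10² = 9.13×10⁻¹⁹ W
In dBm: 10 log₁₀(9.13×10⁻¹⁹ / 10⁻³) = −150.4 dBm

−150.4 dBm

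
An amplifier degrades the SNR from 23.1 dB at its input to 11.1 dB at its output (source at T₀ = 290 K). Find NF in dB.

12.0 dB

NF (dB) = SNR_in(dB) − SNR_out(dB) when the source is at T₀
NF = 23.1 − 11.1 = 12.0 dB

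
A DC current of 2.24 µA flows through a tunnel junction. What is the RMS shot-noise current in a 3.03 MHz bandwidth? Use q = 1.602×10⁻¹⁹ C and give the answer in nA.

I_n = √(2qI·B)
2qI·B = 2 × 1.602×10⁻¹⁹ × 2.24×10⁻⁶ × 3.03×10⁶ = 2.17×10⁻¹⁸ A²
I_n = √(2.17×10⁻¹⁸) = 1.47×10⁻⁹ A = 1.47 nA

1.47 nA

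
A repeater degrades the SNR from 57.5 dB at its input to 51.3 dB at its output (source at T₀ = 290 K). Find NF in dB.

6.2 dB

NF (dB) = SNR_in(dB) − SNR_out(dB) when the source is at T₀
NF = 57.5 − 51.3 = 6.2 dB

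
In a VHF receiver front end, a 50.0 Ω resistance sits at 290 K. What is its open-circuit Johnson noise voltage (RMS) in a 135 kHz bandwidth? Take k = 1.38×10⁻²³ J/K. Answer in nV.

V_n = √(4kTRB)
4kTRB = 4 × 1.38×10⁻²³ × 290 × 5.00×10¹ × 1.35×10⁵ = 1.08×10⁻¹³ V²
V_n = √(1.08×10⁻¹³) = 3.29×10⁻⁷ V = 329 nV

329 nV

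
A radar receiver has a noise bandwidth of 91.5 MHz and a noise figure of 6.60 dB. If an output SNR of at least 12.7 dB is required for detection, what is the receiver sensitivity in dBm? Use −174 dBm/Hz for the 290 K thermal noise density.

Sensitivity = −174 + 10 log₁₀(B) + NF + SNR_min
= −174 + 79.61 + 6.60 + 12.7
= −75.09 dBm → −75.1 dBm

−75.1 dBm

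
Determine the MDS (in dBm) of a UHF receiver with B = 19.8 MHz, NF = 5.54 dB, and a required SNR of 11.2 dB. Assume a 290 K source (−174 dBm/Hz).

Sensitivity = −174 + 10 log₁₀(B) + NF + SNR_min
= −174 + 72.97 + 5.54 + 11.2
= −84.29 dBm → −84.3 dBm

−84.3 dBm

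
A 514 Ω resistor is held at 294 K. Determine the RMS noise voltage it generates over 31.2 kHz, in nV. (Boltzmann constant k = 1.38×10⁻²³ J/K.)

510 nV

V_n = √(4kTRB)
4kTRB = 4 × 1.38×10⁻²³ × 294 × 5.14×10² × 3.12×10⁴ = 2.60×10⁻¹³ V²
V_n = √(2.60×10⁻¹³) = 5.10×10⁻⁷ V = 510 nV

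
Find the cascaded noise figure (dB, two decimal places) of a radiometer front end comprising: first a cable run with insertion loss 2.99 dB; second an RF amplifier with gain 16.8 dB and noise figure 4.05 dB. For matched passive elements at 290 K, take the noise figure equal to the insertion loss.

7.04 dB

Convert to linear (a loss of L dB is a gain of −L dB): F_i = 10^(NF_i/10), G_i = 10^(G_i,dB/10)
  Stage 1: F_1 = 10^(2.99/10) = 1.991, G_1 = 10^(−2.99/10) = 0.5023
  Stage 2: F_2 = 10^(4.05/10) = 2.541, G_2 = 10^(16.8/10) = 47.86
Friis cascade:
  F = 1.991 + (2.541 − 1)/0.5023 = 5.058
NF = 10 log₁₀(5.058) = 7.04 dB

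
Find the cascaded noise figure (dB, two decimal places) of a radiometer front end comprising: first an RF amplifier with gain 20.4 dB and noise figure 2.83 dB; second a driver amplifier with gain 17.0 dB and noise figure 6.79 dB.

2.91 dB

Convert to linear (a loss of L dB is a gain of −L dB): F_i = 10^(NF_i/10), G_i = 10^(G_i,dB/10)
  Stage 1: F_1 = 10^(2.83/10) = 1.919, G_1 = 10^(20.4/10) = 109.6
  Stage 2: F_2 = 10^(6.79/10) = 4.775, G_2 = 10^(17.0/10) = 50.12
Friis cascade:
  F = 1.919 + (4.775 − 1)/109.6 = 1.953
NF = 10 log₁₀(1.953) = 2.91 dB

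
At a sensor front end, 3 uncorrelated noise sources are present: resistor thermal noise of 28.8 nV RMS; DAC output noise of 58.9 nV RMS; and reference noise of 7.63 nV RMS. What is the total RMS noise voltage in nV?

Uncorrelated sources add in power (mean-square): V_tot = √(ΣV_i²)
V_tot = √[(2.88×10⁻⁸)² + (5.89×10⁻⁸)² + (7.63×10⁻⁹)²] = 6.60×10⁻⁸ V = 66.0 nV

66.0 nV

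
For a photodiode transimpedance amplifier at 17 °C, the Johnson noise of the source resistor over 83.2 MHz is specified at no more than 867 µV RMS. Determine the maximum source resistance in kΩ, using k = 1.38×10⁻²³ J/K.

T = 17 °C + 273.15 = 290.15 K
Johnson–Nyquist: V_n = √(4kTRB) ⇒ R = V_n² / (4kTB)
4kTB = 4 × 1.38×10⁻²³ × 290.15 × 8.32×10⁷ = 1.33×10⁻¹²
R = (8.67×10⁻⁴)² / 1.33×10⁻¹² = 5.64×10⁵ Ω = 564 kΩ

564 kΩ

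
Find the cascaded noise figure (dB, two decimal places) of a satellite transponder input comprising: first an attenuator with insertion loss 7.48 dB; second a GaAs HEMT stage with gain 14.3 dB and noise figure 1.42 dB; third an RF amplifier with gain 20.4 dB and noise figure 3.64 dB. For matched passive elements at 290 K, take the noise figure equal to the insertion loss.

9.05 dB

Convert to linear (a loss of L dB is a gain of −L dB): F_i = 10^(NF_i/10), G_i = 10^(G_i,dB/10)
  Stage 1: F_1 = 10^(7.48/10) = 5.598, G_1 = 10^(−7.48/10) = 0.1786
  Stage 2: F_2 = 10^(1.42/10) = 1.387, G_2 = 10^(14.3/10) = 26.92
  Stage 3: F_3 = 10^(3.64/10) = 2.312, G_3 = 10^(20.4/10) = 109.6
Friis cascade:
  F = 5.598 + (1.387 − 1)/0.1786 + (2.312 − 1)/4.808 = 8.035
NF = 10 log₁₀(8.035) = 9.05 dB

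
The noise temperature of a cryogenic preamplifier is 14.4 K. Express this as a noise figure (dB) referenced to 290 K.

0.210 dB

F = 1 + T_e/T₀ = 1 + 14.4/290 = 1.04966
NF = 10 log₁₀(1.04966) = 0.210 dB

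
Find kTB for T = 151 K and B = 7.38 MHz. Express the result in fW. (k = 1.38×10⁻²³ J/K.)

P_n = kTB = 1.38×10⁻²³ × 151 × 7.38×10⁶ = 1.54×10⁻¹⁴ W = 15.4 fW

15.4 fW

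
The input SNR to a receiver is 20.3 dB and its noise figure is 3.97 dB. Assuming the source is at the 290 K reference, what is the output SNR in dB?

By definition F = SNR_in/SNR_out, so in dB: SNR_out = SNR_in − NF
SNR_out = 20.3 − 3.97 = 16.33 dB

16.33 dB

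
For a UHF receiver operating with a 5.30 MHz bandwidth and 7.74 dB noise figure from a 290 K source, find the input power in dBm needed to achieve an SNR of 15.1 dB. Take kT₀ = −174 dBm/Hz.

−83.9 dBm

Sensitivity = −174 + 10 log₁₀(B) + NF + SNR_min
= −174 + 67.24 + 7.74 + 15.1
= −83.92 dBm → −83.9 dBm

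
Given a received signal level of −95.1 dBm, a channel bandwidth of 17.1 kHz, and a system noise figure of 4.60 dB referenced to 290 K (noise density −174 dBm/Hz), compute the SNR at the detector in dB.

Noise floor: N = −174 + 10 log₁₀(B) + NF
10 log₁₀(1.71×10⁴) = 42.33 dB
N = −174 + 42.33 + 4.60 = −127.07 dBm
SNR = P_sig − N = −95.1 − (−127.07) = 31.97 dB → 32.0 dB

32.0 dB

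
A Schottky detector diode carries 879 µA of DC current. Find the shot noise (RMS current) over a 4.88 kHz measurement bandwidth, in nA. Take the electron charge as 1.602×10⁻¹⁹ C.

I_n = √(2qI·B)
2qI·B = 2 × 1.602×10⁻¹⁹ × 8.79×10⁻⁴ × 4.88×10³ = 1.37×10⁻¹⁸ A²
I_n = √(1.37×10⁻¹⁸) = 1.17×10⁻⁹ A = 1.17 nA

1.17 nA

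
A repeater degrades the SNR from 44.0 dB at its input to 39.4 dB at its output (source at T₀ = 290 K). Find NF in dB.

4.6 dB

NF (dB) = SNR_in(dB) − SNR_out(dB) when the source is at T₀
NF = 44.0 − 39.4 = 4.6 dB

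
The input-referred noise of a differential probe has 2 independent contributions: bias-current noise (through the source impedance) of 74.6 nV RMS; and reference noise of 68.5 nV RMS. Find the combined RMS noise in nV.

Uncorrelated sources add in power (mean-square): V_tot = √(ΣV_i²)
V_tot = √[(7.46×10⁻⁸)² + (6.85×10⁻⁸)²] = 1.01×10⁻⁷ V = 101 nV

101 nV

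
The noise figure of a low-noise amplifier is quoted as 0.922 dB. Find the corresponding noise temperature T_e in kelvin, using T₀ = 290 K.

68.6 K

F = 10^(0.922/10) = 1.23652
T_e = (F − 1)·T₀ = (1.23652 − 1) × 290 = 68.6 K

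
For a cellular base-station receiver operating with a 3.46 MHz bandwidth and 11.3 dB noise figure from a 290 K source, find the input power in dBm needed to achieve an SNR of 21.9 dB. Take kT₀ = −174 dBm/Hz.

Sensitivity = −174 + 10 log₁₀(B) + NF + SNR_min
= −174 + 65.39 + 11.3 + 21.9
= −75.41 dBm → −75.4 dBm

−75.4 dBm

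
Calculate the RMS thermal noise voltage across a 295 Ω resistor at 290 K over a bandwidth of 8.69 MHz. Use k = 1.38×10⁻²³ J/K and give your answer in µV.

V_n = √(4kTRB)
4kTRB = 4 × 1.38×10⁻²³ × 290 × 2.95×10² × 8.69×10⁶ = 4.10×10⁻¹¹ V²
V_n = √(4.10×10⁻¹¹) = 6.41×10⁻⁶ V = 6.41 µV

6.41 µV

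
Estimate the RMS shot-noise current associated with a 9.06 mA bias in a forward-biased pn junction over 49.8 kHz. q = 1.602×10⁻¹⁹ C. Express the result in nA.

I_n = √(2qI·B)
2qI·B = 2 × 1.602×10⁻¹⁹ × 9.06×10⁻³ × 4.98×10⁴ = 1.45×10⁻¹⁶ A²
I_n = √(1.45×10⁻¹⁶) = 1.20×10⁻⁸ A = 12.0 nA

12.0 nA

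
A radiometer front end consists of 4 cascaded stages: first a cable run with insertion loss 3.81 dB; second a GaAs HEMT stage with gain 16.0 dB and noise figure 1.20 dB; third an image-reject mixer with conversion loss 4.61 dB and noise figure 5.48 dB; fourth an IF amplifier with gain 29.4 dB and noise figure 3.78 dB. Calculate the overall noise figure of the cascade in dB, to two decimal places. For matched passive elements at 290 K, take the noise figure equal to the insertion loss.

Convert to linear (a loss of L dB is a gain of −L dB): F_i = 10^(NF_i/10), G_i = 10^(G_i,dB/10)
  Stage 1: F_1 = 10^(3.81/10) = 2.404, G_1 = 10^(−3.81/10) = 0.4159
  Stage 2: F_2 = 10^(1.20/10) = 1.318, G_2 = 10^(16.0/10) = 39.81
  Stage 3: F_3 = 10^(5.48/10) = 3.532, G_3 = 10^(−4.61/10) = 0.3459
  Stage 4: F_4 = 10^(3.78/10) = 2.388, G_4 = 10^(29.4/10) = 871.0
Friis cascade:
  F = 2.404 + (1.318 − 1)/0.4159 + (3.532 − 1)/16.56 + (2.388 − 1)/5.728 = 3.565
NF = 10 log₁₀(3.565) = 5.52 dB

5.52 dB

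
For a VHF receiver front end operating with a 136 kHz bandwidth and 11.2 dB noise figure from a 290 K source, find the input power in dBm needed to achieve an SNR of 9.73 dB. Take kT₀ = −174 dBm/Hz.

Sensitivity = −174 + 10 log₁₀(B) + NF + SNR_min
= −174 + 51.34 + 11.2 + 9.73
= −101.73 dBm → −101.7 dBm

−101.7 dBm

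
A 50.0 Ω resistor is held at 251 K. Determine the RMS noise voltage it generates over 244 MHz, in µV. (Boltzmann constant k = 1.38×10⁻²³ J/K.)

13.0 µV

V_n = √(4kTRB)
4kTRB = 4 × 1.38×10⁻²³ × 251 × 5.00×10¹ × 2.44×10⁸ = 1.69×10⁻¹⁰ V²
V_n = √(1.69×10⁻¹⁰) = 1.30×10⁻⁵ V = 13.0 µV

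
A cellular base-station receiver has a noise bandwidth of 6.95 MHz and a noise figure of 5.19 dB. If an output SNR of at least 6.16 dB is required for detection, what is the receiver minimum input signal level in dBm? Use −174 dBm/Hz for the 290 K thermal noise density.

−94.2 dBm

Sensitivity = −174 + 10 log₁₀(B) + NF + SNR_min
= −174 + 68.42 + 5.19 + 6.16
= −94.23 dBm → −94.2 dBm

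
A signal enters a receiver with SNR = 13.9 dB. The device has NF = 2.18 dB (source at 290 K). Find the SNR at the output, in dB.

By definition F = SNR_in/SNR_out, so in dB: SNR_out = SNR_in − NF
SNR_out = 13.9 − 2.18 = 11.72 dB

11.72 dB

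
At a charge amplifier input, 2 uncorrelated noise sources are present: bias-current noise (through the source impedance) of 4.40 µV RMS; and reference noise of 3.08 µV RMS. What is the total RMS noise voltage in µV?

Uncorrelated sources add in power (mean-square): V_tot = √(ΣV_i²)
V_tot = √[(4.40×10⁻⁶)² + (3.08×10⁻⁶)²] = 5.37×10⁻⁶ V = 5.37 µV

5.37 µV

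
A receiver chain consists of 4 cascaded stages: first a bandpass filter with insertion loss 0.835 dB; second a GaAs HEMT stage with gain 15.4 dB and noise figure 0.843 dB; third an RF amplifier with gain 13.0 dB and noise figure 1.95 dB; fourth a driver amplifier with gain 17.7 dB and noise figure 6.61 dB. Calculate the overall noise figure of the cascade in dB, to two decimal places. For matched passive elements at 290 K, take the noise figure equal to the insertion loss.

1.75 dB

Convert to linear (a loss of L dB is a gain of −L dB): F_i = 10^(NF_i/10), G_i = 10^(G_i,dB/10)
  Stage 1: F_1 = 10^(0.835/10) = 1.212, G_1 = 10^(−0.835/10) = 0.8251
  Stage 2: F_2 = 10^(0.843/10) = 1.214, G_2 = 10^(15.4/10) = 34.67
  Stage 3: F_3 = 10^(1.95/10) = 1.567, G_3 = 10^(13.0/10) = 19.95
  Stage 4: F_4 = 10^(6.61/10) = 4.581, G_4 = 10^(17.7/10) = 58.88
Friis cascade:
  F = 1.212 + (1.214 − 1)/0.8251 + (1.567 − 1)/28.61 + (4.581 − 1)/570.8 = 1.498
NF = 10 log₁₀(1.498) = 1.75 dB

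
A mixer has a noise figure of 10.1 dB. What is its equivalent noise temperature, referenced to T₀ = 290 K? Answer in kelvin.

2678 K

F = 10^(10.1/10) = 10.2329
T_e = (F − 1)·T₀ = (10.2329 − 1) × 290 = 2678 K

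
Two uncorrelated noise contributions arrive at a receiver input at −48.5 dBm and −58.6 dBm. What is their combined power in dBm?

−48.1 dBm

Convert to linear, add, convert back:
P₁ = 1.41×10⁻⁸ W, P₂ = 1.38×10⁻⁹ W
P_tot = 1.55×10⁻⁸ W → 10 log₁₀(P_tot / 10⁻³) = −48.1 dBm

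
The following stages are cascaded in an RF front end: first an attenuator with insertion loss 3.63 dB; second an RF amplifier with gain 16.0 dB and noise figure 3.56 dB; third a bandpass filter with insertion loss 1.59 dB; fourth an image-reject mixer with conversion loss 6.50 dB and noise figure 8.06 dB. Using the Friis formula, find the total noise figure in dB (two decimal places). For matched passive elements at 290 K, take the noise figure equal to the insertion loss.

7.57 dB

Convert to linear (a loss of L dB is a gain of −L dB): F_i = 10^(NF_i/10), G_i = 10^(G_i,dB/10)
  Stage 1: F_1 = 10^(3.63/10) = 2.307, G_1 = 10^(−3.63/10) = 0.4335
  Stage 2: F_2 = 10^(3.56/10) = 2.270, G_2 = 10^(16.0/10) = 39.81
  Stage 3: F_3 = 10^(1.59/10) = 1.442, G_3 = 10^(−1.59/10) = 0.6934
  Stage 4: F_4 = 10^(8.06/10) = 6.397, G_4 = 10^(−6.50/10) = 0.2239
Friis cascade:
  F = 2.307 + (2.270 − 1)/0.4335 + (1.442 − 1)/17.26 + (6.397 − 1)/11.97 = 5.713
NF = 10 log₁₀(5.713) = 7.57 dB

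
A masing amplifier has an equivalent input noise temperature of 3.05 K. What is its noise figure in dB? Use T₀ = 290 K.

F = 1 + T_e/T₀ = 1 + 3.05/290 = 1.01052
NF = 10 log₁₀(1.01052) = 0.045 dB

0.045 dB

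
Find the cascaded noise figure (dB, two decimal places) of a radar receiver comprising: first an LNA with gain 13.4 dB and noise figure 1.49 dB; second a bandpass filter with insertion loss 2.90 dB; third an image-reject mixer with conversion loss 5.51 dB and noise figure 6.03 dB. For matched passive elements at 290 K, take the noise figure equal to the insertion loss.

2.36 dB

Convert to linear (a loss of L dB is a gain of −L dB): F_i = 10^(NF_i/10), G_i = 10^(G_i,dB/10)
  Stage 1: F_1 = 10^(1.49/10) = 1.409, G_1 = 10^(13.4/10) = 21.88
  Stage 2: F_2 = 10^(2.90/10) = 1.950, G_2 = 10^(−2.90/10) = 0.5129
  Stage 3: F_3 = 10^(6.03/10) = 4.009, G_3 = 10^(−5.51/10) = 0.2812
Friis cascade:
  F = 1.409 + (1.950 − 1)/21.88 + (4.009 − 1)/11.22 = 1.721
NF = 10 log₁₀(1.721) = 2.36 dB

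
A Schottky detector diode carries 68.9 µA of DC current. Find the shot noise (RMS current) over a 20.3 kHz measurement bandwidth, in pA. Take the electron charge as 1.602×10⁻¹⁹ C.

I_n = √(2qI·B)
2qI·B = 2 × 1.602×10⁻¹⁹ × 6.89×10⁻⁵ × 2.03×10⁴ = 4.48×10⁻¹⁹ A²
I_n = √(4.48×10⁻¹⁹) = 6.69×10⁻¹⁰ A = 669 pA

669 pA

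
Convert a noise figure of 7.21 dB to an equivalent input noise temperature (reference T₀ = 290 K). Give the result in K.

1235 K

F = 10^(7.21/10) = 5.26017
T_e = (F − 1)·T₀ = (5.26017 − 1) × 290 = 1235 K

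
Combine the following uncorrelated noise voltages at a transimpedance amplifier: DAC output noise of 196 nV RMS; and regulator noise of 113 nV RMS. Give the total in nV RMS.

Uncorrelated sources add in power (mean-square): V_tot = √(ΣV_i²)
V_tot = √[(1.96×10⁻⁷)² + (1.13×10⁻⁷)²] = 2.26×10⁻⁷ V = 226 nV

226 nV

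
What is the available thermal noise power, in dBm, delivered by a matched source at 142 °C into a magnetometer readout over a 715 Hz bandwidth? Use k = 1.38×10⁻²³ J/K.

−143.9 dBm

T = 142 °C + 273.15 = 415.15 K
P_n = kTB = 1.38×10⁻²³ × 415.15 × 7.15×10² = 4.10×10⁻¹⁸ W
In dBm: 10 log₁₀(4.10×10⁻¹⁸ / 10⁻³) = −143.9 dBm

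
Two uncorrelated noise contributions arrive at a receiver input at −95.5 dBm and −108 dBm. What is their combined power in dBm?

−95.3 dBm

Convert to linear, add, convert back:
P₁ = 2.82×10⁻¹³ W, P₂ = 1.58×10⁻¹⁴ W
P_tot = 2.98×10⁻¹³ W → 10 log₁₀(P_tot / 10⁻³) = −95.3 dBm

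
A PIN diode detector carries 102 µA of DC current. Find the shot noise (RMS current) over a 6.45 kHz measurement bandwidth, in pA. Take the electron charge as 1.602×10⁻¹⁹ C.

459 pA

I_n = √(2qI·B)
2qI·B = 2 × 1.602×10⁻¹⁹ × 1.02×10⁻⁴ × 6.45×10³ = 2.11×10⁻¹⁹ A²
I_n = √(2.11×10⁻¹⁹) = 4.59×10⁻¹⁰ A = 459 pA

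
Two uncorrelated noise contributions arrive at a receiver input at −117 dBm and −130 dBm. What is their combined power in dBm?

Convert to linear, add, convert back:
P₁ = 2.00×10⁻¹⁵ W, P₂ = 1.00×10⁻¹⁶ W
P_tot = 2.10×10⁻¹⁵ W → 10 log₁₀(P_tot / 10⁻³) = −116.8 dBm

−116.8 dBm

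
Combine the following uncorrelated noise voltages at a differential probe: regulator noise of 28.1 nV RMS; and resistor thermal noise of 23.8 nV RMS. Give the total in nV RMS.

Uncorrelated sources add in power (mean-square): V_tot = √(ΣV_i²)
V_tot = √[(2.81×10⁻⁸)² + (2.38×10⁻⁸)²] = 3.68×10⁻⁸ V = 36.8 nV

36.8 nV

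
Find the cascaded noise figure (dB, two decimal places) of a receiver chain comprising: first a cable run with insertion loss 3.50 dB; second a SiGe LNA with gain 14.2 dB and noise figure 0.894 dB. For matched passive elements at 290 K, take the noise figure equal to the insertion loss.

Convert to linear (a loss of L dB is a gain of −L dB): F_i = 10^(NF_i/10), G_i = 10^(G_i,dB/10)
  Stage 1: F_1 = 10^(3.50/10) = 2.239, G_1 = 10^(−3.50/10) = 0.4467
  Stage 2: F_2 = 10^(0.894/10) = 1.229, G_2 = 10^(14.2/10) = 26.30
Friis cascade:
  F = 2.239 + (1.229 − 1)/0.4467 = 2.750
NF = 10 log₁₀(2.750) = 4.39 dB

4.39 dB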